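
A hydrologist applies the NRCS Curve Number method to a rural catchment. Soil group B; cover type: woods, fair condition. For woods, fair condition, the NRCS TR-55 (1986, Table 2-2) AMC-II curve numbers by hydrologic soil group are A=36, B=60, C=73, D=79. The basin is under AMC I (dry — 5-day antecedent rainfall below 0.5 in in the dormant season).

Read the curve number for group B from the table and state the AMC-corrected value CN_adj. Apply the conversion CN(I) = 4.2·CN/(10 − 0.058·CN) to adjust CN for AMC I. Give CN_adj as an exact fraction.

CN_adj = 6300/163 ≈ 38.650

NRCS table: woods, fair condition, soil group B → CN(II) = 60
Adjust CN=60 to AMC I: 4.2·60/(10 − 0.058·60) → 252 ÷ (163/25) = 6300/163 ≈ 38.650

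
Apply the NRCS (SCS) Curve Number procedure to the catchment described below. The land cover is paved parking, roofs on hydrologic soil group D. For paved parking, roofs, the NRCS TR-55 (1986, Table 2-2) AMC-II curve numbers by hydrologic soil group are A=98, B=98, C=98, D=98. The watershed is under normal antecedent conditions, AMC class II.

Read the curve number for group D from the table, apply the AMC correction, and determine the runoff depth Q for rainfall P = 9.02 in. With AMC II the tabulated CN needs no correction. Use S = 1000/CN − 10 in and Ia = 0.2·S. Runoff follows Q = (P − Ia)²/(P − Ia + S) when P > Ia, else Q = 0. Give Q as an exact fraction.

Q = 483956001/55122550 in ≈ 8.780 in

NRCS table: paved parking, roofs, soil group D → CN(II) = 98
AMC II — tabulated CN = 98 applies directly.
Retention S: 1000/CN − 10 with CN=98.000 → S = 10/49 ≈ 0.204 in
Initial abstraction Ia = S/5 = (10/49)/5 = 2/49 ≈ 0.041 in
Since P=9.020 > Ia=0.041: effective rainfall P−Ia = 21999/2450 in
Q = (21999/2450)²/((21999/2450) + 10/49) = (483956001/6002500)/(22499/2450) = 483956001/55122550 in ≈ 8.780 in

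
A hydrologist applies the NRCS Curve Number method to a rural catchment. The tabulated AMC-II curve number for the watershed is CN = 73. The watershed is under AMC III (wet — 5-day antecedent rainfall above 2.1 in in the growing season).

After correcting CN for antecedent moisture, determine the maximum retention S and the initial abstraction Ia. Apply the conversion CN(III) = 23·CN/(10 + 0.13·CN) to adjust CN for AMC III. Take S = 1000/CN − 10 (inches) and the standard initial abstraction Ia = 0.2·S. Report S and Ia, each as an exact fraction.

S = 2700/1679 in ≈ 1.608 in; Ia = 540/1679 in ≈ 0.322 in

Wet (AMC III): CN(III) = 23·73/(10 + 0.13·73) = 1679/(1949/100) = 167900/1949 ≈ 86.147
S = 1000/(167900/1949) − 10 = 2700/1679 in ≈ 1.608 in
Ia = 0.2S: 0.2·1.608 = 0.322 in (exactly 540/1679)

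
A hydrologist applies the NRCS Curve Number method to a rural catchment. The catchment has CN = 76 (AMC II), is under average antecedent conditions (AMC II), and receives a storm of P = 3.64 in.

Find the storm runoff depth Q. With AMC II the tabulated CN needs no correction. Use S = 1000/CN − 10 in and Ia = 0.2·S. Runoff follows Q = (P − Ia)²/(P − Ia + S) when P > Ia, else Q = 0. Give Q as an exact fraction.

Q = 2042041/1391275 in ≈ 1.468 in

CN(II) = 76; AMC II needs no correction.
Max retention: S = 1000/76 − 10 = 60/19 in (≈ 3.158 in)
Ia = 0.2·(60/19) = 12/19 in ≈ 0.632 in
Excess rainfall: 3.640 − 0.632 = 3.008 in; P > Ia so Q > 0
Q: (1429/475)² ÷ (2929/475) = 2042041/1391275 in (≈ 1.468 in)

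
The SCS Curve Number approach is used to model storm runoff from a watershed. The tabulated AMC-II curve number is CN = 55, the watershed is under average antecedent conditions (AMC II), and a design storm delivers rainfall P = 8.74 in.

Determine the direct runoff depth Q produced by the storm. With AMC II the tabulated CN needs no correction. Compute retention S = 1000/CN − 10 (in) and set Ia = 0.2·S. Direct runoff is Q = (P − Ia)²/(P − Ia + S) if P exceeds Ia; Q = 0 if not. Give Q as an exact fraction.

Q = 15264649/4623850 in ≈ 3.301 in

CN(II) = 55; AMC II needs no correction.
Retention S: 1000/CN − 10 with CN=55.000 → S = 90/11 ≈ 8.182 in
Initial abstraction Ia = S/5 = (90/11)/5 = 18/11 ≈ 1.636 in
Excess rainfall: 8.740 − 1.636 = 7.104 in; P > Ia so Q > 0
Q = (3907/550)²/((3907/550) + 90/11) = (15264649/302500)/(8407/550) = 15264649/4623850 in ≈ 3.301 in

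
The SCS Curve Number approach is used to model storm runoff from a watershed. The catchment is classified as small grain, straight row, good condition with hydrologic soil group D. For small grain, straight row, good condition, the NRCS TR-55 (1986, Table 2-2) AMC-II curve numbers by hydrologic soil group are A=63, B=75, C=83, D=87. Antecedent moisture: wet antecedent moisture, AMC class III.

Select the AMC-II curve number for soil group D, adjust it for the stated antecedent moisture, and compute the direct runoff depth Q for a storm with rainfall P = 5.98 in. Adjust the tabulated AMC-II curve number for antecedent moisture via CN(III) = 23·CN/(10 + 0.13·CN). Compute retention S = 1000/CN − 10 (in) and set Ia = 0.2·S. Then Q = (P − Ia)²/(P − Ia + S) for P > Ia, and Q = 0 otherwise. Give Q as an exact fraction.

NRCS table: small grain, straight row, good condition, soil group D → CN(II) = 87
Adjust CN=87 to AMC III: 23·87/(10 + 0.13·87) → 2001 ÷ (2131/100) = 200100/2131 ≈ 93.900
S = 1000/(200100/2131) − 10 = 1300/2001 in ≈ 0.650 in
Initial abstraction Ia = S/5 = (1300/2001)/5 = 260/2001 ≈ 0.130 in
P − Ia = 5.980 − 0.130 = 585299/100050 ≈ 5.850 in (> 0, runoff occurs)
Q: (585299/100050)² ÷ (650299/100050) = 26351916877/5004801150 in (≈ 5.265 in)

Q = 26351916877/5004801150 in ≈ 5.265 in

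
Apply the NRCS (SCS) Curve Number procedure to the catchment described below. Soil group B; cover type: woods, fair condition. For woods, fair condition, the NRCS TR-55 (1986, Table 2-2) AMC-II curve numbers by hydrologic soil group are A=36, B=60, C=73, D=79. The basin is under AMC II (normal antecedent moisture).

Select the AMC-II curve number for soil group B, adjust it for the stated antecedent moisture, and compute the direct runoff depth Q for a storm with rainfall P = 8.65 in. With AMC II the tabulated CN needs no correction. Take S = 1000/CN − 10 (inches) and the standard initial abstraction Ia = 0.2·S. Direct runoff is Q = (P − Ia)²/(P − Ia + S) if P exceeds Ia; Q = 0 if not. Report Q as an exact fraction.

NRCS table: woods, fair condition, soil group B → CN(II) = 60
CN(II) = 60; AMC II needs no correction.
Max retention: S = 1000/60 − 10 = 20/3 in (≈ 6.667 in)
Initial abstraction Ia = S/5 = (20/3)/5 = 4/3 ≈ 1.333 in
P − Ia = 8.650 − 1.333 = 439/60 ≈ 7.317 in (> 0, runoff occurs)
Q: (439/60)² ÷ (839/60) = 192721/50340 in (≈ 3.828 in)

Q = 192721/50340 in ≈ 3.828 in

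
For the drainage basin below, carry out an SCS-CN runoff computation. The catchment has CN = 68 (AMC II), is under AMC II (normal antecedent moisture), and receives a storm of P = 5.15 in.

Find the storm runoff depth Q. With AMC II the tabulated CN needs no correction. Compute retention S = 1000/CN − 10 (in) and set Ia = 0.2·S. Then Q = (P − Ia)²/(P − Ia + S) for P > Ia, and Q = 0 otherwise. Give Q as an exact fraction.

Q = 2047761/1030540 in ≈ 1.987 in

AMC II — tabulated CN = 68 applies directly.
S = 1000/68 − 10 = 80/17 in ≈ 4.706 in
Ia = 0.2S: 0.2·4.706 = 0.941 in (exactly 16/17)
Since P=5.150 > Ia=0.941: effective rainfall P−Ia = 1431/340 in
Q: (1431/340)² ÷ (3031/340) = 2047761/1030540 in (≈ 1.987 in)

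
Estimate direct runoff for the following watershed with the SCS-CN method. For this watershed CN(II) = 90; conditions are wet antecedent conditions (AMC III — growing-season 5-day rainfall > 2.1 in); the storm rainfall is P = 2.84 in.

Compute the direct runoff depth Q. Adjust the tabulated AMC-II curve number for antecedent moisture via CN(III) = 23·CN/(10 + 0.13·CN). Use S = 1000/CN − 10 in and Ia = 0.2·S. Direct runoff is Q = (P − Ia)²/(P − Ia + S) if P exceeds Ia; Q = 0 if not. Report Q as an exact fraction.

Wet (AMC III): CN(III) = 23·90/(10 + 0.13·90) = 2070/(217/10) = 20700/217 ≈ 95.392
S = 1000/(20700/217) − 10 = 100/207 in ≈ 0.483 in
Initial abstraction Ia = S/5 = (100/207)/5 = 20/207 ≈ 0.097 in
P − Ia = 2.840 − 0.097 = 14197/5175 ≈ 2.743 in (> 0, runoff occurs)
Runoff Q = (P−Ia)²/(P−Ia+S) = (2.743)²/(2.743+0.483) = 201554809/86406975 ≈ 2.333 in

Q = 201554809/86406975 in ≈ 2.333 in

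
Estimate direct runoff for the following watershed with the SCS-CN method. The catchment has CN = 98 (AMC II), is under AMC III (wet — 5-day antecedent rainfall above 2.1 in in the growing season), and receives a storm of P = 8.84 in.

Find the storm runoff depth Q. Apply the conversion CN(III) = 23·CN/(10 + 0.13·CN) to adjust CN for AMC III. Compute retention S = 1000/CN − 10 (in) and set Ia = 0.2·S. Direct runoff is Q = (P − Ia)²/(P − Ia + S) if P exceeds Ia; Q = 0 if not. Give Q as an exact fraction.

CN(III) from CN(II)=98: (23·98)/(10 + 0.13·98) = 112700/1137 ≈ 99.120
Retention S: 1000/CN − 10 with CN=99.120 → S = 100/1127 ≈ 0.089 in
Ia = 0.2·(100/1127) = 20/1127 in ≈ 0.018 in
Since P=8.840 > Ia=0.018: effective rainfall P−Ia = 248567/28175 in
Q = (248567/28175)²/((248567/28175) + 100/1127) = (61785553489/793830625)/(251067/28175) = 61785553489/7073812725 in ≈ 8.734 in

Q = 61785553489/7073812725 in ≈ 8.734 in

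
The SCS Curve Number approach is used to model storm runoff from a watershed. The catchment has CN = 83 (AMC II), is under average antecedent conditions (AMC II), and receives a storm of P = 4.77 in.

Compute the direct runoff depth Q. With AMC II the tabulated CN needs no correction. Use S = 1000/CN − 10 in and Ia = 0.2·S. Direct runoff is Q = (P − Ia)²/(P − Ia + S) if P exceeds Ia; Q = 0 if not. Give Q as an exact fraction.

Average conditions: CN = 83 (no AMC adjustment).
S = 1000/83 − 10 = 170/83 in ≈ 2.048 in
Initial abstraction Ia = S/5 = (170/83)/5 = 34/83 ≈ 0.410 in
Excess rainfall: 4.770 − 0.410 = 4.360 in; P > Ia so Q > 0
Q: (36191/8300)² ÷ (53191/8300) = 1309788481/441485300 in (≈ 2.967 in)

Q = 1309788481/441485300 in ≈ 2.967 in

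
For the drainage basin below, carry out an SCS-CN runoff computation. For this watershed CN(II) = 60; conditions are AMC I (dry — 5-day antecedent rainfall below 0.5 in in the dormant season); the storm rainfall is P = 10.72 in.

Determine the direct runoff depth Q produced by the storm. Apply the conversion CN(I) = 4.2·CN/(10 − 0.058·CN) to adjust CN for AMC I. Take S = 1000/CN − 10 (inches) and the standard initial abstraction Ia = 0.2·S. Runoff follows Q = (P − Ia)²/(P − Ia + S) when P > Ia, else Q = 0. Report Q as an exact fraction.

Dry (AMC I): CN(I) = 4.2·60/(10 − 0.058·60) = 252/(163/25) = 6300/163 ≈ 38.650
Retention S: 1000/CN − 10 with CN=38.650 → S = 1000/63 ≈ 15.873 in
Ia = 0.2S: 0.2·15.873 = 3.175 in (exactly 200/63)
Excess rainfall: 10.720 − 3.175 = 7.545 in; P > Ia so Q > 0
Runoff Q = (P−Ia)²/(P−Ia+S) = (7.545)²/(7.545+15.873) = 35307364/14523075 ≈ 2.431 in

Q = 35307364/14523075 in ≈ 2.431 in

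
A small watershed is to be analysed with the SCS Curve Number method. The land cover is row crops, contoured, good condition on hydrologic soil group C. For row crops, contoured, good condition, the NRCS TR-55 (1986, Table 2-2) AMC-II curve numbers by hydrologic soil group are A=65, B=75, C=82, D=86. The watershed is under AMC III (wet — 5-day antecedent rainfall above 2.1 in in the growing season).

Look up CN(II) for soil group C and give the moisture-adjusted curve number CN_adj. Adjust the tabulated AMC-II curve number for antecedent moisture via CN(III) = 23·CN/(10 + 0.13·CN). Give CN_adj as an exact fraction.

CN_adj = 94300/1033 ≈ 91.288

NRCS table: row crops, contoured, good condition, soil group C → CN(II) = 82
CN(III) from CN(II)=82: (23·82)/(10 + 0.13·82) = 94300/1033 ≈ 91.288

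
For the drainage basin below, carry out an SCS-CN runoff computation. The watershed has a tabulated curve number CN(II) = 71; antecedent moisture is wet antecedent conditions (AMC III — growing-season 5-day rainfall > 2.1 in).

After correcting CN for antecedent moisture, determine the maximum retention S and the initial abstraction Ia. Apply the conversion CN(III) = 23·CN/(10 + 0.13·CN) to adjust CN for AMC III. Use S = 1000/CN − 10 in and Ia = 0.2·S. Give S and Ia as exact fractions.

Wet (AMC III): CN(III) = 23·71/(10 + 0.13·71) = 1633/(1923/100) = 163300/1923 ≈ 84.919
Max retention: S = 1000/(163300/1923) − 10 = 2900/1633 in (≈ 1.776 in)
Ia = 0.2·(2900/1633) = 580/1633 in ≈ 0.355 in

S = 2900/1633 in ≈ 1.776 in; Ia = 580/1633 in ≈ 0.355 in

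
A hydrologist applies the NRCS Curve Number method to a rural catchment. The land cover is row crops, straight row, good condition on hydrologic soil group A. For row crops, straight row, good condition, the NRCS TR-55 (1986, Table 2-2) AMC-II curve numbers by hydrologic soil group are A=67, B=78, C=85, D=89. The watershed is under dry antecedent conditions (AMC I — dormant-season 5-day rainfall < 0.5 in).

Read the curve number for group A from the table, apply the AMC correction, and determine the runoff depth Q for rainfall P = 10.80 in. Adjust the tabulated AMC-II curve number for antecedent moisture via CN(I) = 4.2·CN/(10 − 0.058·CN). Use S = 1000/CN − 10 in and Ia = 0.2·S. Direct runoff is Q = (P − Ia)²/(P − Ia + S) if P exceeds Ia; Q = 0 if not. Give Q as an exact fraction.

Q = 196535138/55489735 in ≈ 3.542 in

NRCS table: row crops, straight row, good condition, soil group A → CN(II) = 67
CN(I) from CN(II)=67: (4.2·67)/(10 − 0.058·67) = 46900/1019 ≈ 46.026
Max retention: S = 1000/(46900/1019) − 10 = 5500/469 in (≈ 11.727 in)
Ia = 0.2S: 0.2·11.727 = 2.345 in (exactly 1100/469)
Excess rainfall: 10.800 − 2.345 = 8.455 in; P > Ia so Q > 0
Q = (19826/2345)²/((19826/2345) + 5500/469) = (393070276/5499025)/(47326/2345) = 196535138/55489735 in ≈ 3.542 in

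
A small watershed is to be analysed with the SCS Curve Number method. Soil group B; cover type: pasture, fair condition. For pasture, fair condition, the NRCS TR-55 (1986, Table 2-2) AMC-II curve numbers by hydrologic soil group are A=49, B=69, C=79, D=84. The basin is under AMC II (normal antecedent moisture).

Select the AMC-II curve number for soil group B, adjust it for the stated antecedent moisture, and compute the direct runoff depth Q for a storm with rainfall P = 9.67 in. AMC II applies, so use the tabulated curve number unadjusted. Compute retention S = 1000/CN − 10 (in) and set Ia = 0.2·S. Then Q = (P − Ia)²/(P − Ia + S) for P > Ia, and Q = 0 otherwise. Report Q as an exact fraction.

NRCS table: pasture, fair condition, soil group B → CN(II) = 69
Average conditions: CN = 69 (no AMC adjustment).
S = 1000/69 − 10 = 310/69 in ≈ 4.493 in
Initial abstraction Ia = S/5 = (310/69)/5 = 62/69 ≈ 0.899 in
Excess rainfall: 9.670 − 0.899 = 8.771 in; P > Ia so Q > 0
Runoff Q = (P−Ia)²/(P−Ia+S) = (8.771)²/(8.771+4.493) = 3663033529/631508700 ≈ 5.800 in

Q = 3663033529/631508700 in ≈ 5.800 in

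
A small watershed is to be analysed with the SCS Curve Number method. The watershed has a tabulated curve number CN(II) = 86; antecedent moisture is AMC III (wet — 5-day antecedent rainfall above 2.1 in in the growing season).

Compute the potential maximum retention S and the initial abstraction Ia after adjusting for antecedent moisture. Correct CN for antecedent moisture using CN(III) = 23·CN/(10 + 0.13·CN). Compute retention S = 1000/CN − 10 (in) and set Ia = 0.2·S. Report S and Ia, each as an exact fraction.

CN(III) from CN(II)=86: (23·86)/(10 + 0.13·86) = 98900/1059 ≈ 93.390
S = 1000/(98900/1059) − 10 = 700/989 in ≈ 0.708 in
Ia = 0.2·(700/989) = 140/989 in ≈ 0.142 in

S = 700/989 in ≈ 0.708 in; Ia = 140/989 in ≈ 0.142 in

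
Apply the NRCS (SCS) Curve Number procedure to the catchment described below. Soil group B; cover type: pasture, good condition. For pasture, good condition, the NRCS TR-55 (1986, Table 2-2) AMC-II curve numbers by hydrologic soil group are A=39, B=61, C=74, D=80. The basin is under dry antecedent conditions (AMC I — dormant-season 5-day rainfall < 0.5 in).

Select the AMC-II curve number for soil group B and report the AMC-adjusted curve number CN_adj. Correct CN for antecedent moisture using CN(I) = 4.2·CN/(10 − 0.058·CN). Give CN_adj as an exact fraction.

CN_adj = 42700/1077 ≈ 39.647

NRCS table: pasture, good condition, soil group B → CN(II) = 61
Adjust CN=61 to AMC I: 4.2·61/(10 − 0.058·61) → (1281/5) ÷ (3231/500) = 42700/1077 ≈ 39.647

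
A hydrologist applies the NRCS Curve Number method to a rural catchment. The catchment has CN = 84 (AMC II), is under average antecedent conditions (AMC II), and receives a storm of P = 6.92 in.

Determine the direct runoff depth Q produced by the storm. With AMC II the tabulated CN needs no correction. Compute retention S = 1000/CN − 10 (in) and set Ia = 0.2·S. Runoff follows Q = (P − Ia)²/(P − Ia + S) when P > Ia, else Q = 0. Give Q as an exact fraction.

Average conditions: CN = 84 (no AMC adjustment).
Max retention: S = 1000/84 − 10 = 40/21 in (≈ 1.905 in)
Ia = 0.2S: 0.2·1.905 = 0.381 in (exactly 8/21)
Since P=6.920 > Ia=0.381: effective rainfall P−Ia = 3433/525 in
Q = (3433/525)²/((3433/525) + 40/21) = (11785489/275625)/(4433/525) = 11785489/2327325 in ≈ 5.064 in

Q = 11785489/2327325 in ≈ 5.064 in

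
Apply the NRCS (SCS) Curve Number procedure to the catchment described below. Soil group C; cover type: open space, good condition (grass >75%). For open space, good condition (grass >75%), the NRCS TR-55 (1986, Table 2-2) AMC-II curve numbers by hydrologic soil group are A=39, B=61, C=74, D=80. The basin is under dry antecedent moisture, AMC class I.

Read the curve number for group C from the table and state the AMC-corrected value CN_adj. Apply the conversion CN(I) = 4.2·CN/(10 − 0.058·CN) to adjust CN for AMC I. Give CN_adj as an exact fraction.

NRCS table: open space, good condition (grass >75%), soil group C → CN(II) = 74
CN(I) from CN(II)=74: (4.2·74)/(10 − 0.058·74) = 77700/1427 ≈ 54.450

CN_adj = 77700/1427 ≈ 54.450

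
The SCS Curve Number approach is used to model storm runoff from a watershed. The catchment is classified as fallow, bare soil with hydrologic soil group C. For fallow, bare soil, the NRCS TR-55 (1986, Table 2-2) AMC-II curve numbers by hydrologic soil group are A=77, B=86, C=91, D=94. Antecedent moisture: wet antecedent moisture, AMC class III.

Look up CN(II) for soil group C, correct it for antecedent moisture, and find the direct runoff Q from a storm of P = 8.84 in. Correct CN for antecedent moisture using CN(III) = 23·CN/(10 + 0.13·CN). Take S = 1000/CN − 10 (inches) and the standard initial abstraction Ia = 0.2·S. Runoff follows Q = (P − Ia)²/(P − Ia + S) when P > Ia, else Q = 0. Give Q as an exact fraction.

Q = 209812550809/25144935725 in ≈ 8.344 in

NRCS table: fallow, bare soil, soil group C → CN(II) = 91
Adjust CN=91 to AMC III: 23·91/(10 + 0.13·91) → 2093 ÷ (2183/100) = 209300/2183 ≈ 95.877
Retention S: 1000/CN − 10 with CN=95.877 → S = 900/2093 ≈ 0.430 in
Initial abstraction Ia = S/5 = (900/2093)/5 = 180/2093 ≈ 0.086 in
Since P=8.840 > Ia=0.086: effective rainfall P−Ia = 458053/52325 in
Q: (458053/52325)² ÷ (480553/52325) = 209812550809/25144935725 in (≈ 8.344 in)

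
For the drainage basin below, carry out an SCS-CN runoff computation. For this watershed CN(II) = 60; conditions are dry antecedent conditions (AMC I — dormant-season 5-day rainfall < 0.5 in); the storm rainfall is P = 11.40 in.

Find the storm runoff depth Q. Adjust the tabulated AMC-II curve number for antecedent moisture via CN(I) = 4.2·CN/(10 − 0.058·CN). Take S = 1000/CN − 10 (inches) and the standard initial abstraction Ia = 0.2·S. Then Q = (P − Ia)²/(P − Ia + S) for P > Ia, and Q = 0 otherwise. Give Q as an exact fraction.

Dry (AMC I): CN(I) = 4.2·60/(10 − 0.058·60) = 252/(163/25) = 6300/163 ≈ 38.650
Max retention: S = 1000/(6300/163) − 10 = 1000/63 in (≈ 15.873 in)
Ia = 0.2S: 0.2·15.873 = 3.175 in (exactly 200/63)
Excess rainfall: 11.400 − 3.175 = 8.225 in; P > Ia so Q > 0
Q = (2591/315)²/((2591/315) + 1000/63) = (6713281/99225)/(7591/315) = 6713281/2391165 in ≈ 2.808 in

Q = 6713281/2391165 in ≈ 2.808 in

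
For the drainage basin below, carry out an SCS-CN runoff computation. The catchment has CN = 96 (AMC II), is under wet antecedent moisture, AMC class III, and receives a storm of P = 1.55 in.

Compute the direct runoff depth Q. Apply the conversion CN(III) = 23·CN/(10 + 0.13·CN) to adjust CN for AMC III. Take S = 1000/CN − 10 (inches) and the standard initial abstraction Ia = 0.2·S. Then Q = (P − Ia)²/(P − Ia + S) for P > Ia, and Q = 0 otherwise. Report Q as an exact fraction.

Adjust CN=96 to AMC III: 23·96/(10 + 0.13·96) → 2208 ÷ (562/25) = 27600/281 ≈ 98.221
Max retention: S = 1000/(27600/281) − 10 = 25/138 in (≈ 0.181 in)
Ia = 0.2·(25/138) = 5/138 in ≈ 0.036 in
Since P=1.550 > Ia=0.036: effective rainfall P−Ia = 2089/1380 in
Q: (2089/1380)² ÷ (2339/1380) = 4363921/3227820 in (≈ 1.352 in)

Q = 4363921/3227820 in ≈ 1.352 in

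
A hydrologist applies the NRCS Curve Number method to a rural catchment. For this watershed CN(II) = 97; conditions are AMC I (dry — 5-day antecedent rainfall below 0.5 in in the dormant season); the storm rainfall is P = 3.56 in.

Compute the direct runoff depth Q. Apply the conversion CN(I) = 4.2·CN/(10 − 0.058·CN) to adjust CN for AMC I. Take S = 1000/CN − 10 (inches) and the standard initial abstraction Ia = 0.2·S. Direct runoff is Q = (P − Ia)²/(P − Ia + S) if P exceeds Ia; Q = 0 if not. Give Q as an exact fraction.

Q = 3356000761/1195566225 in ≈ 2.807 in

CN(I) from CN(II)=97: (4.2·97)/(10 − 0.058·97) = 67900/729 ≈ 93.141
Retention S: 1000/CN − 10 with CN=93.141 → S = 500/679 ≈ 0.736 in
Ia = 0.2·(500/679) = 100/679 in ≈ 0.147 in
Since P=3.560 > Ia=0.147: effective rainfall P−Ia = 57931/16975 in
Q: (57931/16975)² ÷ (70431/16975) = 3356000761/1195566225 in (≈ 2.807 in)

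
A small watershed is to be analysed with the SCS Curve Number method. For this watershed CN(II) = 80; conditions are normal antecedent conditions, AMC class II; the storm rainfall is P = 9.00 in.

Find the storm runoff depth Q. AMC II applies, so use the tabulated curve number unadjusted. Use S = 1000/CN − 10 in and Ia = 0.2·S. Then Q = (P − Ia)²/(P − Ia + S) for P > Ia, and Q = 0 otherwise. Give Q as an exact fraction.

AMC II — tabulated CN = 80 applies directly.
Max retention: S = 1000/80 − 10 = 5/2 in (≈ 2.500 in)
Initial abstraction Ia = S/5 = (5/2)/5 = 1/2 ≈ 0.500 in
Since P=9.000 > Ia=0.500: effective rainfall P−Ia = 17/2 in
Q: (17/2)² ÷ 11 = 289/44 in (≈ 6.568 in)

Q = 289/44 in ≈ 6.568 in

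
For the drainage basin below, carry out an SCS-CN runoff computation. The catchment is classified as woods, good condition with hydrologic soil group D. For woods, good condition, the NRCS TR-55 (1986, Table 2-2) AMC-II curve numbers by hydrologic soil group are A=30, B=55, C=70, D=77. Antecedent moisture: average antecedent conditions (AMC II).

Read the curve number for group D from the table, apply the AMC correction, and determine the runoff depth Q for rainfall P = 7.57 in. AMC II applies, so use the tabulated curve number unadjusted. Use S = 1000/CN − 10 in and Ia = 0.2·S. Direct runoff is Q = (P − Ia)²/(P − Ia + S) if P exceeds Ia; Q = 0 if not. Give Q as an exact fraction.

Q = 2882508721/590505300 in ≈ 4.881 in

NRCS table: woods, good condition, soil group D → CN(II) = 77
CN(II) = 77; AMC II needs no correction.
Retention S: 1000/CN − 10 with CN=77.000 → S = 230/77 ≈ 2.987 in
Ia = 0.2S: 0.2·2.987 = 0.597 in (exactly 46/77)
Excess rainfall: 7.570 − 0.597 = 6.973 in; P > Ia so Q > 0
Q = (53689/7700)²/((53689/7700) + 230/77) = (2882508721/59290000)/(76689/7700) = 2882508721/590505300 in ≈ 4.881 in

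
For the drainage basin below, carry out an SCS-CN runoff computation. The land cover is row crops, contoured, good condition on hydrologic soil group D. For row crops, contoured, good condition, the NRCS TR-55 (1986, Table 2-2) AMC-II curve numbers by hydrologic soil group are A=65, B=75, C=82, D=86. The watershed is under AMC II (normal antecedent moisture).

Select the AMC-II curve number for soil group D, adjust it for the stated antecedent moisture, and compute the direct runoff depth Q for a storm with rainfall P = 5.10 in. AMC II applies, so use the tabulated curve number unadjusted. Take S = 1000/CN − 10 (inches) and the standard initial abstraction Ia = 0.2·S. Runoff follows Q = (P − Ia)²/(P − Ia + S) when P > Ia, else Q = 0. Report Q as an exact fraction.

NRCS table: row crops, contoured, good condition, soil group D → CN(II) = 86
Average conditions: CN = 86 (no AMC adjustment).
Retention S: 1000/CN − 10 with CN=86.000 → S = 70/43 ≈ 1.628 in
Ia = 0.2S: 0.2·1.628 = 0.326 in (exactly 14/43)
Since P=5.100 > Ia=0.326: effective rainfall P−Ia = 2053/430 in
Q: (2053/430)² ÷ (2753/430) = 4214809/1183790 in (≈ 3.560 in)

Q = 4214809/1183790 in ≈ 3.560 in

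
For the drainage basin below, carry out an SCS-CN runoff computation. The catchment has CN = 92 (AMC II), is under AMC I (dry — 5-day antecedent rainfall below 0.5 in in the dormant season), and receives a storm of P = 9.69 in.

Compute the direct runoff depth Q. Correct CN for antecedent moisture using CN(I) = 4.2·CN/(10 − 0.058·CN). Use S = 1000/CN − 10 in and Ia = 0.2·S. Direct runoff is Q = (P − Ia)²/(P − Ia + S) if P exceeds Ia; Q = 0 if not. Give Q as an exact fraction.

Q = 200728192729/26469704100 in ≈ 7.583 in

CN(I) from CN(II)=92: (4.2·92)/(10 − 0.058·92) = 48300/583 ≈ 82.847
Retention S: 1000/CN − 10 with CN=82.847 → S = 1000/483 ≈ 2.070 in
Ia = 0.2·(1000/483) = 200/483 in ≈ 0.414 in
Excess rainfall: 9.690 − 0.414 = 9.276 in; P > Ia so Q > 0
Q: (448027/48300)² ÷ (548027/48300) = 200728192729/26469704100 in (≈ 7.583 in)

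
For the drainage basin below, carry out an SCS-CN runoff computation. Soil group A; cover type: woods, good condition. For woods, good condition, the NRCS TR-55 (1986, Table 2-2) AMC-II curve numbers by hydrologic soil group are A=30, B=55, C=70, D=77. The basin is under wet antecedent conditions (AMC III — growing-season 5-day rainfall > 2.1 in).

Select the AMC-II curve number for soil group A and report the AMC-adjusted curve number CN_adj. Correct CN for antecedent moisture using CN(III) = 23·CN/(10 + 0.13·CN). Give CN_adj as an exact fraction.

CN_adj = 6900/139 ≈ 49.640

NRCS table: woods, good condition, soil group A → CN(II) = 30
Adjust CN=30 to AMC III: 23·30/(10 + 0.13·30) → 690 ÷ (139/10) = 6900/139 ≈ 49.640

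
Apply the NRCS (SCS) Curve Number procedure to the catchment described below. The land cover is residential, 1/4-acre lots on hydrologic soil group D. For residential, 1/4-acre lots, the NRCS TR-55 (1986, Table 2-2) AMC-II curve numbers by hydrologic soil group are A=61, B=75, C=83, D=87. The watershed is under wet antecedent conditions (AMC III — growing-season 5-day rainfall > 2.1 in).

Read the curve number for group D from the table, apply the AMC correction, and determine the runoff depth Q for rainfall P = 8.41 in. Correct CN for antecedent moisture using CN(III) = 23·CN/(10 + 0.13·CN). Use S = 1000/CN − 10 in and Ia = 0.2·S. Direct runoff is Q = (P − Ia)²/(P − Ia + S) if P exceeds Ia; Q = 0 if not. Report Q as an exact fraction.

NRCS table: residential, 1/4-acre lots, soil group D → CN(II) = 87
Adjust CN=87 to AMC III: 23·87/(10 + 0.13·87) → 2001 ÷ (2131/100) = 200100/2131 ≈ 93.900
S = 1000/(200100/2131) − 10 = 1300/2001 in ≈ 0.650 in
Ia = 0.2·(1300/2001) = 260/2001 in ≈ 0.130 in
Excess rainfall: 8.410 − 0.130 = 8.280 in; P > Ia so Q > 0
Q = (1656841/200100)²/((1656841/200100) + 1300/2001) = (2745122099281/40040010000)/(1786841/200100) = 2745122099281/357546884100 in ≈ 7.678 in

Q = 2745122099281/357546884100 in ≈ 7.678 in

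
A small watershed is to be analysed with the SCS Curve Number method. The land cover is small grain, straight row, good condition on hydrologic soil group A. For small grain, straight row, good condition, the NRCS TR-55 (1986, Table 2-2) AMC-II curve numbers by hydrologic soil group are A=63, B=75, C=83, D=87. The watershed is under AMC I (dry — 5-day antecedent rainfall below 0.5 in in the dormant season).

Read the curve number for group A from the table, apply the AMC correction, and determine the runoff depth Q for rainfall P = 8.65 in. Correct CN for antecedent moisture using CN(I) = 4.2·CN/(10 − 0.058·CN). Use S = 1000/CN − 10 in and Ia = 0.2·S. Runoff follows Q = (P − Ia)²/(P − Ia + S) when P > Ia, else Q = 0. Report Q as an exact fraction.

Q = 23987504641/13888298340 in ≈ 1.727 in

NRCS table: small grain, straight row, good condition, soil group A → CN(II) = 63
Dry (AMC I): CN(I) = 4.2·63/(10 − 0.058·63) = (1323/5)/(3173/500) = 132300/3173 ≈ 41.696
Retention S: 1000/CN − 10 with CN=41.696 → S = 18500/1323 ≈ 13.983 in
Ia = 0.2S: 0.2·13.983 = 2.797 in (exactly 3700/1323)
Excess rainfall: 8.650 − 2.797 = 5.853 in; P > Ia so Q > 0
Runoff Q = (P−Ia)²/(P−Ia+S) = (5.853)²/(5.853+13.983) = 23987504641/13888298340 ≈ 1.727 in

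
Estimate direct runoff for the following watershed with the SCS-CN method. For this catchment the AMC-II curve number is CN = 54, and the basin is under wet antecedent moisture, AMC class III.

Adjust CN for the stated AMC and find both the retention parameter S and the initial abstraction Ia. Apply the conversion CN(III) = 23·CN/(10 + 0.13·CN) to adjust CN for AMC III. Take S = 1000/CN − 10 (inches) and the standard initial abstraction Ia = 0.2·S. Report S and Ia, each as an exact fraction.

S = 100/27 in ≈ 3.704 in; Ia = 20/27 in ≈ 0.741 in

Adjust CN=54 to AMC III: 23·54/(10 + 0.13·54) → 1242 ÷ (851/50) = 2700/37 ≈ 72.973
Max retention: S = 1000/(2700/37) − 10 = 100/27 in (≈ 3.704 in)
Initial abstraction Ia = S/5 = (100/27)/5 = 20/27 ≈ 0.741 in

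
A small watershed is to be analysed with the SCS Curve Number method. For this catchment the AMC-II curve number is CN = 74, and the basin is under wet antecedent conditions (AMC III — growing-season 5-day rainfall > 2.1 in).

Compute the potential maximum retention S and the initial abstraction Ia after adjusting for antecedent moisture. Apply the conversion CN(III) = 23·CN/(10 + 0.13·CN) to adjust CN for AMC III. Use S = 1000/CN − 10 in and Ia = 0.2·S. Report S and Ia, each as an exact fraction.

S = 1300/851 in ≈ 1.528 in; Ia = 260/851 in ≈ 0.306 in

Adjust CN=74 to AMC III: 23·74/(10 + 0.13·74) → 1702 ÷ (981/50) = 85100/981 ≈ 86.748
Max retention: S = 1000/(85100/981) − 10 = 1300/851 in (≈ 1.528 in)
Ia = 0.2·(1300/851) = 260/851 in ≈ 0.306 in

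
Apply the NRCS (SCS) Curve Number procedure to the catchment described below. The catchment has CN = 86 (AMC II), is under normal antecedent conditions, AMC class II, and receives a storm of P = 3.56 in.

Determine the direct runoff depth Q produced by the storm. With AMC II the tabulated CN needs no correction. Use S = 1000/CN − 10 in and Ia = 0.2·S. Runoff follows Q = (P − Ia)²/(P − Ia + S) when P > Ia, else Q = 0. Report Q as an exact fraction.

Q = 12089529/5619025 in ≈ 2.152 in

CN(II) = 86; AMC II needs no correction.
Max retention: S = 1000/86 − 10 = 70/43 in (≈ 1.628 in)
Initial abstraction Ia = S/5 = (70/43)/5 = 14/43 ≈ 0.326 in
Excess rainfall: 3.560 − 0.326 = 3.234 in; P > Ia so Q > 0
Q: (3477/1075)² ÷ (5227/1075) = 12089529/5619025 in (≈ 2.152 in)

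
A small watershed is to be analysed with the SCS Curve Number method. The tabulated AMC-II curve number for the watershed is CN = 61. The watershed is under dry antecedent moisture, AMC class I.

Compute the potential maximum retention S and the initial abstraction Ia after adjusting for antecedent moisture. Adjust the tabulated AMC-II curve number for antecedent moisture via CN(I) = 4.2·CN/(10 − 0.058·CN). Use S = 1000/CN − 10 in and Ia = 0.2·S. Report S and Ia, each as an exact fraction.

S = 6500/427 in ≈ 15.222 in; Ia = 1300/427 in ≈ 3.044 in

Dry (AMC I): CN(I) = 4.2·61/(10 − 0.058·61) = (1281/5)/(3231/500) = 42700/1077 ≈ 39.647
Max retention: S = 1000/(42700/1077) − 10 = 6500/427 in (≈ 15.222 in)
Ia = 0.2S: 0.2·15.222 = 3.044 in (exactly 1300/427)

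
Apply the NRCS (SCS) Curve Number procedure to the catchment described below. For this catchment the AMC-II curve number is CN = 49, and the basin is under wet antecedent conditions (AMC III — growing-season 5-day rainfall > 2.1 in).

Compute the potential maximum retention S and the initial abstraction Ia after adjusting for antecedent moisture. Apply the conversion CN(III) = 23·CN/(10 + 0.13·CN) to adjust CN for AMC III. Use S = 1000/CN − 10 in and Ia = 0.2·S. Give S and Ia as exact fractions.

Wet (AMC III): CN(III) = 23·49/(10 + 0.13·49) = 1127/(1637/100) = 112700/1637 ≈ 68.845
Retention S: 1000/CN − 10 with CN=68.845 → S = 5100/1127 ≈ 4.525 in
Initial abstraction Ia = S/5 = (5100/1127)/5 = 1020/1127 ≈ 0.905 in

S = 5100/1127 in ≈ 4.525 in; Ia = 1020/1127 in ≈ 0.905 in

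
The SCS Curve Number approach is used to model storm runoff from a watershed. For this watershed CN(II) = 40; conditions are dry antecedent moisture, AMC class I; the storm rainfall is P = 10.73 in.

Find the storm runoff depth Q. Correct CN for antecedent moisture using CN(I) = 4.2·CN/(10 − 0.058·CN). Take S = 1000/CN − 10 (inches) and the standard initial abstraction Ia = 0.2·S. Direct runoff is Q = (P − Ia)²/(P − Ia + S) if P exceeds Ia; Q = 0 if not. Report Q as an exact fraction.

Dry (AMC I): CN(I) = 4.2·40/(10 − 0.058·40) = 168/(192/25) = 175/8 ≈ 21.875
Max retention: S = 1000/(175/8) − 10 = 250/7 in (≈ 35.714 in)
Ia = 0.2S: 0.2·35.714 = 7.143 in (exactly 50/7)
Excess rainfall: 10.730 − 7.143 = 3.587 in; P > Ia so Q > 0
Q = (2511/700)²/((2511/700) + 250/7) = (6305121/490000)/(27511/700) = 6305121/19257700 in ≈ 0.327 in

Q = 6305121/19257700 in ≈ 0.327 in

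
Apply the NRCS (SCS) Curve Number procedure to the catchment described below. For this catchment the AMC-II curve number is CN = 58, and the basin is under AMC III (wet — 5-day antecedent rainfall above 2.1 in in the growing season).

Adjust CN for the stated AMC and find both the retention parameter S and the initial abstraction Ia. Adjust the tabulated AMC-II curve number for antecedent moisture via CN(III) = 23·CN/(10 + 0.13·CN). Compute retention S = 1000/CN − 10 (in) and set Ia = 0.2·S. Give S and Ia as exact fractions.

CN(III) from CN(II)=58: (23·58)/(10 + 0.13·58) = 66700/877 ≈ 76.055
S = 1000/(66700/877) − 10 = 2100/667 in ≈ 3.148 in
Initial abstraction Ia = S/5 = (2100/667)/5 = 420/667 ≈ 0.630 in

S = 2100/667 in ≈ 3.148 in; Ia = 420/667 in ≈ 0.630 in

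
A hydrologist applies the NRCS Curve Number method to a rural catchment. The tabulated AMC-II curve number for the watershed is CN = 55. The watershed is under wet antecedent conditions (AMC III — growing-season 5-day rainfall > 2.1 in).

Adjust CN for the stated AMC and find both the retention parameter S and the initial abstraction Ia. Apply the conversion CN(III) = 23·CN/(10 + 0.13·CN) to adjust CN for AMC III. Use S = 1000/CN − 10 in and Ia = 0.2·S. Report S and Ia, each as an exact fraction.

S = 900/253 in ≈ 3.557 in; Ia = 180/253 in ≈ 0.711 in

CN(III) from CN(II)=55: (23·55)/(10 + 0.13·55) = 25300/343 ≈ 73.761
S = 1000/(25300/343) − 10 = 900/253 in ≈ 3.557 in
Ia = 0.2S: 0.2·3.557 = 0.711 in (exactly 180/253)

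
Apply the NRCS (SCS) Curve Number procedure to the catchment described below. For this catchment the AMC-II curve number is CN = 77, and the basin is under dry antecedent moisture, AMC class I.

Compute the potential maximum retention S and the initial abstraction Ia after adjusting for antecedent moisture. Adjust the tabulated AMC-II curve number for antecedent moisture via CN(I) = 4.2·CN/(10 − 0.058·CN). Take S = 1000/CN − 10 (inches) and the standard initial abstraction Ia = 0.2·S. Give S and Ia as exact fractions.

S = 11500/1617 in ≈ 7.112 in; Ia = 2300/1617 in ≈ 1.422 in

CN(I) from CN(II)=77: (4.2·77)/(10 − 0.058·77) = 161700/2767 ≈ 58.439
S = 1000/(161700/2767) − 10 = 11500/1617 in ≈ 7.112 in
Ia = 0.2·(11500/1617) = 2300/1617 in ≈ 1.422 in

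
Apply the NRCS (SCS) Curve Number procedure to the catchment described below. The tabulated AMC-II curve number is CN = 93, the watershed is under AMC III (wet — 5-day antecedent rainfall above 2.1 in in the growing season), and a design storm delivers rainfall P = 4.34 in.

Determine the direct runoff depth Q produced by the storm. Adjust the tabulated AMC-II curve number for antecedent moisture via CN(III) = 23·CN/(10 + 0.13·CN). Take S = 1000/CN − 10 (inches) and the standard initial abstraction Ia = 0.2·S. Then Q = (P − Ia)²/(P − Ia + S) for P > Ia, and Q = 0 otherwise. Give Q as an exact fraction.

Q = 29856858367/7519547550 in ≈ 3.971 in

CN(III) from CN(II)=93: (23·93)/(10 + 0.13·93) = 213900/2209 ≈ 96.831
Max retention: S = 1000/(213900/2209) − 10 = 700/2139 in (≈ 0.327 in)
Ia = 0.2·(700/2139) = 140/2139 in ≈ 0.065 in
Excess rainfall: 4.340 − 0.065 = 4.275 in; P > Ia so Q > 0
Q: (457163/106950)² ÷ (492163/106950) = 29856858367/7519547550 in (≈ 3.971 in)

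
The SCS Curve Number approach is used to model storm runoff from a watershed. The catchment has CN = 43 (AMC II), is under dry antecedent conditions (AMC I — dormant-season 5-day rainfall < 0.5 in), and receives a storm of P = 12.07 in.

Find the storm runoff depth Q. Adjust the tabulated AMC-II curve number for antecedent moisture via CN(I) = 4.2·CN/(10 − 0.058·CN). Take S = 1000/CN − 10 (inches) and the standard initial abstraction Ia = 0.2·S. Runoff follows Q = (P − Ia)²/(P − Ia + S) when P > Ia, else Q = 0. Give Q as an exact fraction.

Dry (AMC I): CN(I) = 4.2·43/(10 − 0.058·43) = (903/5)/(3753/500) = 30100/1251 ≈ 24.061
Retention S: 1000/CN − 10 with CN=24.061 → S = 9500/301 ≈ 31.561 in
Ia = 0.2·(9500/301) = 1900/301 in ≈ 6.312 in
P − Ia = 12.070 − 6.312 = 173307/30100 ≈ 5.758 in (> 0, runoff occurs)
Q: (173307/30100)² ÷ (1123307/30100) = 30035316249/33811540700 in (≈ 0.888 in)

Q = 30035316249/33811540700 in ≈ 0.888 in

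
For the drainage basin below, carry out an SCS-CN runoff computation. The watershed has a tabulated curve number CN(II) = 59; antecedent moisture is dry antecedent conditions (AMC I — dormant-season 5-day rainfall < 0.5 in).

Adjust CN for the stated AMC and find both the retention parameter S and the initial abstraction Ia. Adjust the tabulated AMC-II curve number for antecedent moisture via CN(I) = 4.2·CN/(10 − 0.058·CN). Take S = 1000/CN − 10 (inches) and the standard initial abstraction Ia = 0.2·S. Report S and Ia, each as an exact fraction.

S = 20500/1239 in ≈ 16.546 in; Ia = 4100/1239 in ≈ 3.309 in

Dry (AMC I): CN(I) = 4.2·59/(10 − 0.058·59) = (1239/5)/(3289/500) = 123900/3289 ≈ 37.671
S = 1000/(123900/3289) − 10 = 20500/1239 in ≈ 16.546 in
Initial abstraction Ia = S/5 = (20500/1239)/5 = 4100/1239 ≈ 3.309 in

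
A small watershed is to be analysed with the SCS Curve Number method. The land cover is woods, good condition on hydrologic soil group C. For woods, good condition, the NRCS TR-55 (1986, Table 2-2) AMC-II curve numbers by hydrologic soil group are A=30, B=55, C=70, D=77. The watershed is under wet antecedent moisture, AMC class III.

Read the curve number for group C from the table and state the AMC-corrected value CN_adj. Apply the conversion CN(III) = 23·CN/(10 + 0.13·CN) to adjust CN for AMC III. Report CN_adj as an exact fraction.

CN_adj = 16100/191 ≈ 84.293

NRCS table: woods, good condition, soil group C → CN(II) = 70
Adjust CN=70 to AMC III: 23·70/(10 + 0.13·70) → 1610 ÷ (191/10) = 16100/191 ≈ 84.293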